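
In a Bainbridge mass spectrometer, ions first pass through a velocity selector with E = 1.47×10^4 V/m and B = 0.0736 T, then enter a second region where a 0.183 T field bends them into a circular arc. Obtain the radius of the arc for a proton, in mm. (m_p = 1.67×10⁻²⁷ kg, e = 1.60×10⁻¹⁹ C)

r ≈ 11.4 mm

The selector passes v = E/B = 1.47×10^4/0.0736 = 2.00×10^5 m/s.
In the deflection region, r = mv/(qB₂) = (1.67×10^-27)(2.00×10^5) / [(1×1.60×10^-19)(0.183)] = 0.0114 m.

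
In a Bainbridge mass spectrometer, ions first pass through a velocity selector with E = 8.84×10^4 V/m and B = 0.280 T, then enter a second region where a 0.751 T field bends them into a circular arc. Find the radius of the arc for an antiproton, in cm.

r ≈ 0.439 cm

The selector passes v = E/B = 8.84×10^4/0.280 = 3.16×10^5 m/s.
In the deflection region, r = mv/(qB₂) = (1.67×10^-27)(3.16×10^5) / [(1×1.60×10^-19)(0.751)] = 4.39×10^-3 m.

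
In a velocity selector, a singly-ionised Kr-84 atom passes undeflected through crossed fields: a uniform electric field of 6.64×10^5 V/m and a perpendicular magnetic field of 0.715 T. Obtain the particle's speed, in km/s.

v ≈ 929 km/s

For zero net force, qE = qvB, so v = E/B.
v = (6.64×10^5) / (0.715) = 9.29×10^5 m/s.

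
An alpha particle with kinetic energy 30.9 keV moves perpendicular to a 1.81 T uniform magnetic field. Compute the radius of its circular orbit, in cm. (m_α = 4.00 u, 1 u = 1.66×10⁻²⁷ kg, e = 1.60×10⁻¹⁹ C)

Convert the energy: K = 30.9 keV = 4.94×10^-15 J.
v = √(2K/m) = √(2·4.94×10^-15/6.64×10^-27) = 1.22×10^6 m/s.
r = mv/(qB) = (6.64×10^-27)(1.22×10^6) / [(2×1.60×10^-19)(1.81)] = 0.0140 m.

r ≈ 1.40 cm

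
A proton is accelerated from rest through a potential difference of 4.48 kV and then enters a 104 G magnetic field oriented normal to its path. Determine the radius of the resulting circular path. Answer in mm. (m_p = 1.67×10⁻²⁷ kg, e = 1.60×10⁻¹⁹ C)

r ≈ 930 mm

The kinetic energy gained is K = qV = (1×1.60×10^-19)(4480) = 7.17×10^-16 J.
v = √(2K/m) = 9.27×10^5 m/s.
r = mv/(qB) = (1.67×10^-27)(9.27×10^5) / [(1×1.60×10^-19)(0.0104)] = 0.930 m.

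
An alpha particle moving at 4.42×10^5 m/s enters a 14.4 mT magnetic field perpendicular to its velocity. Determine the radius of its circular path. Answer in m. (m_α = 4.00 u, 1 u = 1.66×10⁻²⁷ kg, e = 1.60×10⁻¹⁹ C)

The magnetic force provides the centripetal force: qvB = mv²/r, so r = mv/(qB).
r = (6.64×10^-27 kg)(4.42×10^5 m/s) / [(2×1.60×10^-19 C)(0.0144 T)] = 0.637 m.

r ≈ 0.637 m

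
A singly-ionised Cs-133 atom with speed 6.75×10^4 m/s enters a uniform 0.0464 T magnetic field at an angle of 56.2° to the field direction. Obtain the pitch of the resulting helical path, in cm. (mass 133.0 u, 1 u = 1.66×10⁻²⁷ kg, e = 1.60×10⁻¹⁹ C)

pitch ≈ 702 cm

The velocity component along B is v∥ = v cos56.2° = 3.75×10^4 m/s.
The cyclotron period T = 2πm/(qB) = 1.87×10^-4 s is set by m, q, B alone.
Pitch = v∥·T = (3.75×10^4)(1.87×10^-4) = 7.02 m.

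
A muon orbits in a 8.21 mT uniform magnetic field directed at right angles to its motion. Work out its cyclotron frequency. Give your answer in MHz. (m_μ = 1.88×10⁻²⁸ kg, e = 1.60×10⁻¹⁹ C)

f ≈ 1.11 MHz

f = qB/(2πm) = (1×1.60×10^-19)(8.21×10^-3) / [2π(1.88×10^-28)] = 1.11×10^6 Hz.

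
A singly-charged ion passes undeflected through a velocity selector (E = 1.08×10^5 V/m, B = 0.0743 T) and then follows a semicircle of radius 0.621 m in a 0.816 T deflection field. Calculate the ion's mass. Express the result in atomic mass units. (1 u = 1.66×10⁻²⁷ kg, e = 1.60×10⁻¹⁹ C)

m ≈ 33.6 u

v = E/B₁ = 1.45×10^6 m/s.
From r = mv/(qB₂), m = qB₂r/v = (1×1.60×10^-19)(0.816)(0.621) / (1.45×10^6) = 5.58×10^-26 kg.
In atomic mass units: m = 5.58×10^-26 / 1.66×10^-27 = 33.6 u.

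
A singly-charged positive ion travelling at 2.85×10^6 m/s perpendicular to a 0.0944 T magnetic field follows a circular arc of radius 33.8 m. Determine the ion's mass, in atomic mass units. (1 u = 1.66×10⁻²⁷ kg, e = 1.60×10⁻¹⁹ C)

m ≈ 108 u

qvB = mv²/r ⇒ m = qBr/v.
m = (1×1.60×10^-19)(0.0944)(33.8) / (2.85×10^6) = 1.79×10^-25 kg = 108 u.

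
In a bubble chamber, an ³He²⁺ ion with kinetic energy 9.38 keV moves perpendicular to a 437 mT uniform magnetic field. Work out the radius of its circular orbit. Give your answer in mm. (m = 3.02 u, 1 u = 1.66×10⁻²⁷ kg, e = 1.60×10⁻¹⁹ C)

r ≈ 27.7 mm

Convert the energy: K = 9.38 keV = 1.50×10^-15 J.
v = √(2K/m) = √(2·1.50×10^-15/5.01×10^-27) = 7.74×10^5 m/s.
r = mv/(qB) = (5.01×10^-27)(7.74×10^5) / [(2×1.60×10^-19)(0.437)] = 0.0277 m.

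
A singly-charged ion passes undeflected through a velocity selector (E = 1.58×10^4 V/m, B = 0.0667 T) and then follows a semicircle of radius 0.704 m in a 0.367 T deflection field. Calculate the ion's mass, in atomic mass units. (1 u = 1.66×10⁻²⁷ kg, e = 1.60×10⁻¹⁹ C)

v = E/B₁ = 2.37×10^5 m/s.
From r = mv/(qB₂), m = qB₂r/v = (1×1.60×10^-19)(0.367)(0.704) / (2.37×10^5) = 1.75×10^-25 kg.
In atomic mass units: m = 1.75×10^-25 / 1.66×10^-27 = 105 u.

m ≈ 105 u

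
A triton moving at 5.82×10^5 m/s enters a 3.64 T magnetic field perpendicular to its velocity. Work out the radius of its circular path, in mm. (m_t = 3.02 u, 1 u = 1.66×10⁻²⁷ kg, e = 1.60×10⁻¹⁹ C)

r ≈ 5.01 mm

The magnetic force provides the centripetal force: qvB = mv²/r, so r = mv/(qB).
r = (5.01×10^-27 kg)(5.82×10^5 m/s) / [(1×1.60×10^-19 C)(3.64 T)] = 5.01×10^-3 m.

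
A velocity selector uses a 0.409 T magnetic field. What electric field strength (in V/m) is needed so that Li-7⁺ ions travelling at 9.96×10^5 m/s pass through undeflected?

qE = qvB ⇒ E = vB = (9.96×10^5)(0.409) = 4.07×10^5 V/m.

E ≈ 4.07×10^5 V/m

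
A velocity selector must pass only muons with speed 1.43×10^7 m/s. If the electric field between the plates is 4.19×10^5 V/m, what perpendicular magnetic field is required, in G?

B ≈ 293 G

qE = qvB ⇒ B = E/v = (4.19×10^5) / (1.43×10^7) = 0.0293 T.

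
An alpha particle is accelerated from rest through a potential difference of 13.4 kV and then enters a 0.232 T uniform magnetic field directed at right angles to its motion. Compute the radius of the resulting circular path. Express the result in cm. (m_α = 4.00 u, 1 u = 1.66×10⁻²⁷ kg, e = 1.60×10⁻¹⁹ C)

r ≈ 10.2 cm

The kinetic energy gained is K = qV = (2×1.60×10^-19)(1.34×10^4) = 4.29×10^-15 J.
v = √(2K/m) = 1.14×10^6 m/s.
r = mv/(qB) = (6.64×10^-27)(1.14×10^6) / [(2×1.60×10^-19)(0.232)] = 0.102 m.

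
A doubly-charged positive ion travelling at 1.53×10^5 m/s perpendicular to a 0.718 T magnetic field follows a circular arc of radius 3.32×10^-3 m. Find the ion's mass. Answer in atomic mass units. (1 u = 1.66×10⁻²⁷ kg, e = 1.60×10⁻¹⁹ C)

qvB = mv²/r ⇒ m = qBr/v.
m = (2×1.60×10^-19)(0.718)(3.32×10^-3) / (1.53×10^5) = 4.99×10^-27 kg = 3.00 u.

m ≈ 3.00 u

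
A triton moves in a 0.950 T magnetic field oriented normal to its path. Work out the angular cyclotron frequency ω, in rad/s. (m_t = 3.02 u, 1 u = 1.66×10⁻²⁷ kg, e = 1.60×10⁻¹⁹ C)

ω ≈ 3.03×10^7 rad/s

ω = qB/m = (1×1.60×10^-19)(0.950) / (5.01×10^-27) = 3.03×10^7 rad/s.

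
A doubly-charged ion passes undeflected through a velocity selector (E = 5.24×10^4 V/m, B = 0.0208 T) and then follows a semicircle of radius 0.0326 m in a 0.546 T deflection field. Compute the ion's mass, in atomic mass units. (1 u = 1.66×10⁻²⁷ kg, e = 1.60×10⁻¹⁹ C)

v = E/B₁ = 2.52×10^6 m/s.
From r = mv/(qB₂), m = qB₂r/v = (2×1.60×10^-19)(0.546)(0.0326) / (2.52×10^6) = 2.26×10^-27 kg.
In atomic mass units: m = 2.26×10^-27 / 1.66×10^-27 = 1.36 u.

m ≈ 1.36 u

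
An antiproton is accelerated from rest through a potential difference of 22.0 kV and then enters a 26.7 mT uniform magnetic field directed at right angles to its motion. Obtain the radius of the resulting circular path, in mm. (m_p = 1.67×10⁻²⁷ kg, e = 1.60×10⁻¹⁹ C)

The kinetic energy gained is K = qV = (1×1.60×10^-19)(2.20×10^4) = 3.52×10^-15 J.
v = √(2K/m) = 2.05×10^6 m/s.
r = mv/(qB) = (1.67×10^-27)(2.05×10^6) / [(1×1.60×10^-19)(0.0267)] = 0.803 m.

r ≈ 803 mm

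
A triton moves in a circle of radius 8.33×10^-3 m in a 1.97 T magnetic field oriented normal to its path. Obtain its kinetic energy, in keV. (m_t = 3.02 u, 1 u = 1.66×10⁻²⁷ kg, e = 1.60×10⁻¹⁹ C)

K ≈ 4.30 keV

v = qBr/m = (1×1.60×10^-19)(1.97)(8.33×10^-3) / (5.01×10^-27) = 5.24×10^5 m/s.
K = ½mv² = 0.5·(5.01×10^-27)·(5.24×10^5)² = 6.88×10^-16 J = 4.30 keV.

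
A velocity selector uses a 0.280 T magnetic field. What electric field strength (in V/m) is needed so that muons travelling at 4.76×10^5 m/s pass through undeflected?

qE = qvB ⇒ E = vB = (4.76×10^5)(0.280) = 1.33×10^5 V/m.

E ≈ 1.33×10^5 V/m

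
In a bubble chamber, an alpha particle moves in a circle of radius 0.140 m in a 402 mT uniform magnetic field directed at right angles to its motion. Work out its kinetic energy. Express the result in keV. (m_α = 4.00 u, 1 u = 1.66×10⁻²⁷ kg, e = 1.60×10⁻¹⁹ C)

K ≈ 153 keV

v = qBr/m = (2×1.60×10^-19)(0.402)(0.140) / (6.64×10^-27) = 2.71×10^6 m/s.
K = ½mv² = 0.5·(6.64×10^-27)·(2.71×10^6)² = 2.44×10^-14 J = 153 keV.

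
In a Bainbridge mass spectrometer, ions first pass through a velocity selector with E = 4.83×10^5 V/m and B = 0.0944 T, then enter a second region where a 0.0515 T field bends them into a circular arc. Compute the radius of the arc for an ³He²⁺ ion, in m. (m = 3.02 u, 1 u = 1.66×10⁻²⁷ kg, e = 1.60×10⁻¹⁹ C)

r ≈ 1.56 m

The selector passes v = E/B = 4.83×10^5/0.0944 = 5.12×10^6 m/s.
In the deflection region, r = mv/(qB₂) = (5.01×10^-27)(5.12×10^6) / [(2×1.60×10^-19)(0.0515)] = 1.56 m.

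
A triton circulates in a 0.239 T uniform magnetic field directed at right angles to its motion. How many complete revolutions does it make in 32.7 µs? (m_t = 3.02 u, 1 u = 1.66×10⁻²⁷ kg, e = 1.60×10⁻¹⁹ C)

T = 2πm/(qB) = 2π(5.0132×10^-27) / [(1×1.60×10^-19)(0.239)] = 8.2372×10^-7 s.
N = t/T = 3.27×10^-5 / 8.2372×10^-7 ≈ 39.70, so 39 complete revolutions.

N = 39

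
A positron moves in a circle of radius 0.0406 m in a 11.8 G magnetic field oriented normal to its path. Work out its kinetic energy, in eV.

K ≈ 202 eV

v = qBr/m = (1×1.60×10^-19)(1.18×10^-3)(0.0406) / (9.11×10^-31) = 8.41×10^6 m/s.
K = ½mv² = 0.5·(9.11×10^-31)·(8.41×10^6)² = 3.22×10^-17 J = 202 eV.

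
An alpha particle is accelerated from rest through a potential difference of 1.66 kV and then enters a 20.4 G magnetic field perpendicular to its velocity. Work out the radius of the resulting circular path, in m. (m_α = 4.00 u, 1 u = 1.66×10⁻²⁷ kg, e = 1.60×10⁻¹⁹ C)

r ≈ 4.07 m

The kinetic energy gained is K = qV = (2×1.60×10^-19)(1660) = 5.31×10^-16 J.
v = √(2K/m) = 4.00×10^5 m/s.
r = mv/(qB) = (6.64×10^-27)(4.00×10^5) / [(2×1.60×10^-19)(2.04×10^-3)] = 4.07 m.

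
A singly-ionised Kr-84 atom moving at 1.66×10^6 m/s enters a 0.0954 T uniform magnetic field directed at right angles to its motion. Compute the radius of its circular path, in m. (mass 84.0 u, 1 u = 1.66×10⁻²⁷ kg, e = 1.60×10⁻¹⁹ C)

r ≈ 15.2 m

The magnetic force provides the centripetal force: qvB = mv²/r, so r = mv/(qB).
r = (1.39×10^-25 kg)(1.66×10^6 m/s) / [(1×1.60×10^-19 C)(0.0954 T)] = 15.2 m.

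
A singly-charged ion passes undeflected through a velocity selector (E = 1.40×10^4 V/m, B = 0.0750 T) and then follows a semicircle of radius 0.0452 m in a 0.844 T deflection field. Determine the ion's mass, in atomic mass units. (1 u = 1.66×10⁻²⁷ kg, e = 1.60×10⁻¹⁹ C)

v = E/B₁ = 1.87×10^5 m/s.
From r = mv/(qB₂), m = qB₂r/v = (1×1.60×10^-19)(0.844)(0.0452) / (1.87×10^5) = 3.27×10^-26 kg.
In atomic mass units: m = 3.27×10^-26 / 1.66×10^-27 = 19.7 u.

m ≈ 19.7 u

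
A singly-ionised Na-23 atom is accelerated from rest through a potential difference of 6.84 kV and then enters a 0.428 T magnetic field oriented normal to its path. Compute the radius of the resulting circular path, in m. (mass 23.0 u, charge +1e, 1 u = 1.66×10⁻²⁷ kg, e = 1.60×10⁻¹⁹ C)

r ≈ 0.133 m

The kinetic energy gained is K = qV = (1×1.60×10^-19)(6840) = 1.09×10^-15 J.
v = √(2K/m) = 2.39×10^5 m/s.
r = mv/(qB) = (3.82×10^-26)(2.39×10^5) / [(1×1.60×10^-19)(0.428)] = 0.133 m.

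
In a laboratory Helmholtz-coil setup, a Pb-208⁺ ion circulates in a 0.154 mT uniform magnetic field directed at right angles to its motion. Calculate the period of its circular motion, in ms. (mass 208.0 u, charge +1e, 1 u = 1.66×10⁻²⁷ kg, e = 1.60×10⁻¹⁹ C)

The cyclotron period is independent of speed: T = 2πm/(qB).
T = 2π(3.45×10^-25) / [(1×1.60×10^-19)(1.54×10^-4)] = 0.0880 s.

T ≈ 88.0 ms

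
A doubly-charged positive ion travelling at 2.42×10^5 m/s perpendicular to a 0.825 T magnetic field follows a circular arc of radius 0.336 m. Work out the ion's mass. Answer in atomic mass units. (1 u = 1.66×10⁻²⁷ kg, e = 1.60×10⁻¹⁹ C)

m ≈ 221 u

qvB = mv²/r ⇒ m = qBr/v.
m = (2×1.60×10^-19)(0.825)(0.336) / (2.42×10^5) = 3.67×10^-25 kg = 221 u.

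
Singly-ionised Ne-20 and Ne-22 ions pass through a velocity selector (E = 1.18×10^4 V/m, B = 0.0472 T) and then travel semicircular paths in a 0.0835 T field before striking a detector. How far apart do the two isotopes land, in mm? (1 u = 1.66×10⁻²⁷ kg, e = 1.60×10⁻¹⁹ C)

Δd ≈ 124 mm

Both emerge at v = E/B₁ = 2.50×10^5 m/s.
r = mv/(qB₂), so r₁ = 0.6213 m and r₂ = 0.6834 m, giving Δr = 0.0621 m.
After a semicircle each ion lands a diameter 2r from the entry slit, so the separation is 2Δr = 0.124 m.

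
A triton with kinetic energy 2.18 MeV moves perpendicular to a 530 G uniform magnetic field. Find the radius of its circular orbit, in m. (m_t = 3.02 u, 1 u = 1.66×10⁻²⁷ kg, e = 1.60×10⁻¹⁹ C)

Convert the energy: K = 2.18 MeV = 3.49×10^-13 J.
v = √(2K/m) = √(2·3.49×10^-13/5.01×10^-27) = 1.18×10^7 m/s.
r = mv/(qB) = (5.01×10^-27)(1.18×10^7) / [(1×1.60×10^-19)(0.0530)] = 6.97 m.

r ≈ 6.97 m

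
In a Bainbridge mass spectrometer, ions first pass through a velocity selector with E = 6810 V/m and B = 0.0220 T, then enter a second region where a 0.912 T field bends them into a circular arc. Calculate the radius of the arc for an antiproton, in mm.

r ≈ 3.54 mm

The selector passes v = E/B = 6810/0.0220 = 3.10×10^5 m/s.
In the deflection region, r = mv/(qB₂) = (1.67×10^-27)(3.10×10^5) / [(1×1.60×10^-19)(0.912)] = 3.54×10^-3 m.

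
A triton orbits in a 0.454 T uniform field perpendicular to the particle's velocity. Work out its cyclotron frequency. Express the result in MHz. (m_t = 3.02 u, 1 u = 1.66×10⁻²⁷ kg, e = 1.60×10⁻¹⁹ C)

f ≈ 2.31 MHz

f = qB/(2πm) = (1×1.60×10^-19)(0.454) / [2π(5.01×10^-27)] = 2.31×10^6 Hz.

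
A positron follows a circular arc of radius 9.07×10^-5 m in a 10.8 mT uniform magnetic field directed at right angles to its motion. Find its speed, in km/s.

v ≈ 172 km/s

From qvB = mv²/r, v = qBr/m.
v = (1×1.60×10^-19)(0.0108)(9.07×10^-5) / (9.11×10^-31) = 1.72×10^5 m/s.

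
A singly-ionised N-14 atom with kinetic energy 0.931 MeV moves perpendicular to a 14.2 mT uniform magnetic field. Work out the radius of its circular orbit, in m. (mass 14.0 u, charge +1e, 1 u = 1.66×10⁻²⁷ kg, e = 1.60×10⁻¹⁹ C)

Convert the energy: K = 0.931 MeV = 1.49×10^-13 J.
v = √(2K/m) = √(2·1.49×10^-13/2.32×10^-26) = 3.58×10^6 m/s.
r = mv/(qB) = (2.32×10^-26)(3.58×10^6) / [(1×1.60×10^-19)(0.0142)] = 36.6 m.

r ≈ 36.6 m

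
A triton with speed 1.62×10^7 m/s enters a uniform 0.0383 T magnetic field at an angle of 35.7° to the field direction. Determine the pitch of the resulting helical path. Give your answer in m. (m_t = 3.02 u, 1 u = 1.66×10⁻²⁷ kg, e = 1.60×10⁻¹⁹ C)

pitch ≈ 67.6 m

The velocity component along B is v∥ = v cos35.7° = 1.32×10^7 m/s.
The cyclotron period T = 2πm/(qB) = 5.14×10^-6 s is set by m, q, B alone.
Pitch = v∥·T = (1.32×10^7)(5.14×10^-6) = 67.6 m.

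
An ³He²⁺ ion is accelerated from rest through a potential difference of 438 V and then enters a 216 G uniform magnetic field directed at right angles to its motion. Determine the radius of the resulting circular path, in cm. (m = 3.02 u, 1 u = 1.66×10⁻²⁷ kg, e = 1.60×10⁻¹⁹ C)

r ≈ 17.2 cm

The kinetic energy gained is K = qV = (2×1.60×10^-19)(438) = 1.40×10^-16 J.
v = √(2K/m) = 2.36×10^5 m/s.
r = mv/(qB) = (5.01×10^-27)(2.36×10^5) / [(2×1.60×10^-19)(0.0216)] = 0.172 m.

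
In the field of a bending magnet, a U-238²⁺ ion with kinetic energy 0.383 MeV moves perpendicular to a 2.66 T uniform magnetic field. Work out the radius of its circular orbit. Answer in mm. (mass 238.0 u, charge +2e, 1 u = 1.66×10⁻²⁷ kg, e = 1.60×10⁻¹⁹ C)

Convert the energy: K = 0.383 MeV = 6.13×10^-14 J.
v = √(2K/m) = √(2·6.13×10^-14/3.95×10^-25) = 5.57×10^5 m/s.
r = mv/(qB) = (3.95×10^-25)(5.57×10^5) / [(2×1.60×10^-19)(2.66)] = 0.259 m.

r ≈ 259 mm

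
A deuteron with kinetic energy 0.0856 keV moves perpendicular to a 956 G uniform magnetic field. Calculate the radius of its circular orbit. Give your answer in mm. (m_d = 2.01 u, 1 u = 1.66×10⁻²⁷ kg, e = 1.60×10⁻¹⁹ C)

Convert the energy: K = 0.0856 keV = 1.37×10^-17 J.
v = √(2K/m) = √(2·1.37×10^-17/3.34×10^-27) = 9.06×10^4 m/s.
r = mv/(qB) = (3.34×10^-27)(9.06×10^4) / [(1×1.60×10^-19)(0.0956)] = 0.0198 m.

r ≈ 19.8 mm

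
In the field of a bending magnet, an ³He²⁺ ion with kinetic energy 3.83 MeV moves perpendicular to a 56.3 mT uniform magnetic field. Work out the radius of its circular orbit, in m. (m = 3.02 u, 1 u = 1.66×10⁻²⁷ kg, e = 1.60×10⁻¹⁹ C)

Convert the energy: K = 3.83 MeV = 6.13×10^-13 J.
v = √(2K/m) = √(2·6.13×10^-13/5.01×10^-27) = 1.56×10^7 m/s.
r = mv/(qB) = (5.01×10^-27)(1.56×10^7) / [(2×1.60×10^-19)(0.0563)] = 4.35 m.

r ≈ 4.35 m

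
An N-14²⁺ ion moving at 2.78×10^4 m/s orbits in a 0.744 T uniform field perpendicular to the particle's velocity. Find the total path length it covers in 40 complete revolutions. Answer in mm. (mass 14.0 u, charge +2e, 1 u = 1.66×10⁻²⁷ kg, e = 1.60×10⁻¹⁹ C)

r = mv/(qB) = 2.71×10^-3 m, so one revolution covers 2πr = 0.0171 m.
In 40 revolutions: L = 40·2πr = 0.682 m.

L ≈ 682 mm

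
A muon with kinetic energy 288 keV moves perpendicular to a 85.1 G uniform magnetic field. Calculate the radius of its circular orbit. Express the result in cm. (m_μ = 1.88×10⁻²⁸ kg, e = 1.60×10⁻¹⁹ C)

Convert the energy: K = 288 keV = 4.61×10^-14 J.
v = √(2K/m) = √(2·4.61×10^-14/1.88×10^-28) = 2.21×10^7 m/s.
r = mv/(qB) = (1.88×10^-28)(2.21×10^7) / [(1×1.60×10^-19)(8.51×10^-3)] = 3.06 m.

r ≈ 306 cm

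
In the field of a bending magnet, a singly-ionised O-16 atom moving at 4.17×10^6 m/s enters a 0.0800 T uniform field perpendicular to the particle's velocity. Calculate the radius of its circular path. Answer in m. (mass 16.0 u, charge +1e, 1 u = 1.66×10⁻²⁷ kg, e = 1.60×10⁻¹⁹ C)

r ≈ 8.65 m

The magnetic force provides the centripetal force: qvB = mv²/r, so r = mv/(qB).
r = (2.66×10^-26 kg)(4.17×10^6 m/s) / [(1×1.60×10^-19 C)(0.0800 T)] = 8.65 m.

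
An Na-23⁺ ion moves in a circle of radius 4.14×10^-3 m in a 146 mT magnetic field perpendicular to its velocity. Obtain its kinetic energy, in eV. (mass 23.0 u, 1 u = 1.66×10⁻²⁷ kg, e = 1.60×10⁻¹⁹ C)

K ≈ 0.766 eV

v = qBr/m = (1×1.60×10^-19)(0.146)(4.14×10^-3) / (3.82×10^-26) = 2530 m/s.
K = ½mv² = 0.5·(3.82×10^-26)·(2530)² = 1.22×10^-19 J = 0.766 eV.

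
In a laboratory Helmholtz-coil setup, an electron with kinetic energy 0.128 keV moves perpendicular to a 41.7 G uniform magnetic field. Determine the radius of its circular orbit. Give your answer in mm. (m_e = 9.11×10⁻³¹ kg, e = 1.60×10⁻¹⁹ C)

r ≈ 9.16 mm

Convert the energy: K = 0.128 keV = 2.05×10^-17 J.
v = √(2K/m) = √(2·2.05×10^-17/9.11×10^-31) = 6.71×10^6 m/s.
r = mv/(qB) = (9.11×10^-31)(6.71×10^6) / [(1×1.60×10^-19)(4.17×10^-3)] = 9.16×10^-3 m.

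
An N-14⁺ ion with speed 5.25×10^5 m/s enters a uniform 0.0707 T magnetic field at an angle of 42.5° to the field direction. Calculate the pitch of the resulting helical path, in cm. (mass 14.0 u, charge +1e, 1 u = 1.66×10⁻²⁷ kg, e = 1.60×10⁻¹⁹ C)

pitch ≈ 500 cm

The velocity component along B is v∥ = v cos42.5° = 3.87×10^5 m/s.
The cyclotron period T = 2πm/(qB) = 1.29×10^-5 s is set by m, q, B alone.
Pitch = v∥·T = (3.87×10^5)(1.29×10^-5) = 5.00 m.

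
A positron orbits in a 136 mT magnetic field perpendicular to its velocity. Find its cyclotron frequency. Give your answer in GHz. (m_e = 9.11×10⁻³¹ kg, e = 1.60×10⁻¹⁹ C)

f ≈ 3.80 GHz

f = qB/(2πm) = (1×1.60×10^-19)(0.136) / [2π(9.11×10^-31)] = 3.80×10^9 Hz.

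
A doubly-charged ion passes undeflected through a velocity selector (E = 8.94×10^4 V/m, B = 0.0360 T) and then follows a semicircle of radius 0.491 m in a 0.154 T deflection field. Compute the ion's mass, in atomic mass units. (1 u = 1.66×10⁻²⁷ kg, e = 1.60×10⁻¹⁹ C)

v = E/B₁ = 2.48×10^6 m/s.
From r = mv/(qB₂), m = qB₂r/v = (2×1.60×10^-19)(0.154)(0.491) / (2.48×10^6) = 9.74×10^-27 kg.
In atomic mass units: m = 9.74×10^-27 / 1.66×10^-27 = 5.87 u.

m ≈ 5.87 u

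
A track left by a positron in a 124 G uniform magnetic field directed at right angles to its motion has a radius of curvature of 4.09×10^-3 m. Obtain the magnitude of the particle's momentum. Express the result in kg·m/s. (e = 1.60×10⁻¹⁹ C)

p ≈ 8.11×10^-24 kg·m/s

Since qvB = mv²/r, the momentum p = mv = qBr.
p = (1×1.60×10^-19)(0.0124)(4.09×10^-3) = 8.11×10^-24 kg·m/s.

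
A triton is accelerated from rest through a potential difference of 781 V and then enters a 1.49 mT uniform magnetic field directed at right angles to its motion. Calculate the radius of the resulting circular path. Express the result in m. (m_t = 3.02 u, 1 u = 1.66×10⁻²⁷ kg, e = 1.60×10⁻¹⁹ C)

r ≈ 4.70 m

The kinetic energy gained is K = qV = (1×1.60×10^-19)(781) = 1.25×10^-16 J.
v = √(2K/m) = 2.23×10^5 m/s.
r = mv/(qB) = (5.01×10^-27)(2.23×10^5) / [(1×1.60×10^-19)(1.49×10^-3)] = 4.70 m.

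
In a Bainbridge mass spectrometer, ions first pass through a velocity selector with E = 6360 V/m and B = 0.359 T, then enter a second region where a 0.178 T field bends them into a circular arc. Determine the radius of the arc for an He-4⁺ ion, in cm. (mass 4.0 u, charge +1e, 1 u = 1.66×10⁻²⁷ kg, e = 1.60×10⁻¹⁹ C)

r ≈ 0.413 cm

The selector passes v = E/B = 6360/0.359 = 1.77×10^4 m/s.
In the deflection region, r = mv/(qB₂) = (6.64×10^-27)(1.77×10^4) / [(1×1.60×10^-19)(0.178)] = 4.13×10^-3 m.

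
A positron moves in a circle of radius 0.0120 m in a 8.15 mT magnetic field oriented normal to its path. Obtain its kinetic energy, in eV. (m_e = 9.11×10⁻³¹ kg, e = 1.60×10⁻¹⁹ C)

v = qBr/m = (1×1.60×10^-19)(8.15×10^-3)(0.0120) / (9.11×10^-31) = 1.72×10^7 m/s.
K = ½mv² = 0.5·(9.11×10^-31)·(1.72×10^7)² = 1.34×10^-16 J = 840 eV.

K ≈ 840 eV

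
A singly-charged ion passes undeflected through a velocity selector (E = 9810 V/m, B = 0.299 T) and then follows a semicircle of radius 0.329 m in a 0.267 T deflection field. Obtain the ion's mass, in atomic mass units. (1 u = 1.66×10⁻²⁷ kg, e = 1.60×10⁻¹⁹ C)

v = E/B₁ = 3.28×10^4 m/s.
From r = mv/(qB₂), m = qB₂r/v = (1×1.60×10^-19)(0.267)(0.329) / (3.28×10^4) = 4.28×10^-25 kg.
In atomic mass units: m = 4.28×10^-25 / 1.66×10^-27 = 258 u.

m ≈ 258 u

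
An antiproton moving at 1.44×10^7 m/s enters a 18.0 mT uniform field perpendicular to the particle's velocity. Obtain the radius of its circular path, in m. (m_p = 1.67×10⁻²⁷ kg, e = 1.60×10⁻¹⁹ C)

r ≈ 8.35 m

The magnetic force provides the centripetal force: qvB = mv²/r, so r = mv/(qB).
r = (1.67×10^-27 kg)(1.44×10^7 m/s) / [(1×1.60×10^-19 C)(0.0180 T)] = 8.35 m.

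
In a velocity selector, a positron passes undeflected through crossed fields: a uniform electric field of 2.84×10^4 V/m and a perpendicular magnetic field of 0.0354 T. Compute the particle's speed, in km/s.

For zero net force, qE = qvB, so v = E/B.
v = (2.84×10^4) / (0.0354) = 8.02×10^5 m/s.

v ≈ 802 km/s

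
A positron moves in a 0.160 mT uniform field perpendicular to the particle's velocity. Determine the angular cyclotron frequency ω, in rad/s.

ω ≈ 2.81×10^7 rad/s

ω = qB/m = (1×1.60×10^-19)(1.60×10^-4) / (9.11×10^-31) = 2.81×10^7 rad/s.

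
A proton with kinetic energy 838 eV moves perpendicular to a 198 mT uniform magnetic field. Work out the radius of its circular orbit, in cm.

Convert the energy: K = 838 eV = 1.34×10^-16 J.
v = √(2K/m) = √(2·1.34×10^-16/1.67×10^-27) = 4.01×10^5 m/s.
r = mv/(qB) = (1.67×10^-27)(4.01×10^5) / [(1×1.60×10^-19)(0.198)] = 0.0211 m.

r ≈ 2.11 cm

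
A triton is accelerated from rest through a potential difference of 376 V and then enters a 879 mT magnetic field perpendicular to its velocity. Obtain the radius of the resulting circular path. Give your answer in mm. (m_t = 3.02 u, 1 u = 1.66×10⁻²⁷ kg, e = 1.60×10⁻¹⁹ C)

r ≈ 5.52 mm

The kinetic energy gained is K = qV = (1×1.60×10^-19)(376) = 6.02×10^-17 J.
v = √(2K/m) = 1.55×10^5 m/s.
r = mv/(qB) = (5.01×10^-27)(1.55×10^5) / [(1×1.60×10^-19)(0.879)] = 5.52×10^-3 m.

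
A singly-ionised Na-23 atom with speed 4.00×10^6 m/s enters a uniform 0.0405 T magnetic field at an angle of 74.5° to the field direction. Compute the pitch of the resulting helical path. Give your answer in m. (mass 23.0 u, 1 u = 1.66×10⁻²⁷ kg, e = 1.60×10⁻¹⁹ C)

pitch ≈ 39.6 m

The velocity component along B is v∥ = v cos74.5° = 1.07×10^6 m/s.
The cyclotron period T = 2πm/(qB) = 3.70×10^-5 s is set by m, q, B alone.
Pitch = v∥·T = (1.07×10^6)(3.70×10^-5) = 39.6 m.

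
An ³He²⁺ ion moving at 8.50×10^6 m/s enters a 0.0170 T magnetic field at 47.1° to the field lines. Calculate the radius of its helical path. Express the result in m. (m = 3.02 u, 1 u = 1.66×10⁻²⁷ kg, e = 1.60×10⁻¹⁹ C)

r ≈ 5.74 m

Only the perpendicular component v⊥ = v sin47.1° = 6.23×10^6 m/s is bent by the field.
r = m v⊥ /(qB) = (5.01×10^-27)(6.23×10^6) / [(2×1.60×10^-19)(0.0170)] = 5.74 m.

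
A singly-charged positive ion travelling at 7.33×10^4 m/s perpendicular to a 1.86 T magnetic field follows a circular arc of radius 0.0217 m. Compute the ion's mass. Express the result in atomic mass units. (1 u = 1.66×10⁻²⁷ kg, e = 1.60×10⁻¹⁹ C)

qvB = mv²/r ⇒ m = qBr/v.
m = (1×1.60×10^-19)(1.86)(0.0217) / (7.33×10^4) = 8.81×10^-26 kg = 53.1 u.

m ≈ 53.1 u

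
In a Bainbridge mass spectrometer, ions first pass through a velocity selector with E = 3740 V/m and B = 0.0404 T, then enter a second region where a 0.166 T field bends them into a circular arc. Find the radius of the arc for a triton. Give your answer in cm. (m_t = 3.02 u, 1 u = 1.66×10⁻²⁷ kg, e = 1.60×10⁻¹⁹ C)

The selector passes v = E/B = 3740/0.0404 = 9.26×10^4 m/s.
In the deflection region, r = mv/(qB₂) = (5.01×10^-27)(9.26×10^4) / [(1×1.60×10^-19)(0.166)] = 0.0175 m.

r ≈ 1.75 cm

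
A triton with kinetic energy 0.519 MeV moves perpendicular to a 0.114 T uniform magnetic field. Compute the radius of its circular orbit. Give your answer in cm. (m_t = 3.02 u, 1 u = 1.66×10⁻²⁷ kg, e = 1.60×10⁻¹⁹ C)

r ≈ 158 cm

Convert the energy: K = 0.519 MeV = 8.30×10^-14 J.
v = √(2K/m) = √(2·8.30×10^-14/5.01×10^-27) = 5.76×10^6 m/s.
r = mv/(qB) = (5.01×10^-27)(5.76×10^6) / [(1×1.60×10^-19)(0.114)] = 1.58 m.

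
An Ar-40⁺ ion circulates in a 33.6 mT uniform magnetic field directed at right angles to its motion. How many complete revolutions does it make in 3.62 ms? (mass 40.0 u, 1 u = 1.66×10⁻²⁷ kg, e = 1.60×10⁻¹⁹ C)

T = 2πm/(qB) = 2π(6.64×10^-26) / [(1×1.60×10^-19)(0.0336)] = 7.7605×10^-5 s.
N = t/T = 3.62×10^-3 / 7.7605×10^-5 ≈ 46.65, so 46 complete revolutions.

N = 46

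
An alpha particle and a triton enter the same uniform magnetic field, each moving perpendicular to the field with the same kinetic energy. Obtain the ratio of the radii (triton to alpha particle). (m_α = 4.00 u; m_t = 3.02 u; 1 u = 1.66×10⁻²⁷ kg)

ratio ≈ 1.74

r = √(2mK)/(qB) ⇒ at equal K, r ∝ √m/q.
r_{triton}/r_{alpha particle} = 1.74.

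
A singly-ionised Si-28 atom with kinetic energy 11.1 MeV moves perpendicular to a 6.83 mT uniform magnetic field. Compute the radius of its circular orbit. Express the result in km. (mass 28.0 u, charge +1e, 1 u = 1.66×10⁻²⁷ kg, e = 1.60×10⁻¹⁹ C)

r ≈ 0.372 km

Convert the energy: K = 11.1 MeV = 1.78×10^-12 J.
v = √(2K/m) = √(2·1.78×10^-12/4.65×10^-26) = 8.74×10^6 m/s.
r = mv/(qB) = (4.65×10^-26)(8.74×10^6) / [(1×1.60×10^-19)(6.83×10^-3)] = 372 m.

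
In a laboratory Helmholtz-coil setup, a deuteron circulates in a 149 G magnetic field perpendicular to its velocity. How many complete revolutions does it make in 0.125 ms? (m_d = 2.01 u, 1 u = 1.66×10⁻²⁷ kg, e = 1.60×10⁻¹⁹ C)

N = 14

T = 2πm/(qB) = 2π(3.3366×10^-27) / [(1×1.60×10^-19)(0.0149)] = 8.7938×10^-6 s.
N = t/T = 1.25×10^-4 / 8.7938×10^-6 ≈ 14.21, so 14 complete revolutions.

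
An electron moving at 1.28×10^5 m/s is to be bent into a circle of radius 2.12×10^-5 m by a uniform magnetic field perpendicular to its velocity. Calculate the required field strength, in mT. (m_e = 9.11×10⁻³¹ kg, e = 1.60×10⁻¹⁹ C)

qvB = mv²/r gives B = mv/(qr).
B = (9.11×10^-31)(1.28×10^5) / [(1×1.60×10^-19)(2.12×10^-5)] = 0.0344 T.

B ≈ 34.4 mT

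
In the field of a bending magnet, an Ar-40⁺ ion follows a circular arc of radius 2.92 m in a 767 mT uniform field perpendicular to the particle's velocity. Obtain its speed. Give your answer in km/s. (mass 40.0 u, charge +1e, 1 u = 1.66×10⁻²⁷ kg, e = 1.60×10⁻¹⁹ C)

From qvB = mv²/r, v = qBr/m.
v = (1×1.60×10^-19)(0.767)(2.92) / (6.64×10^-26) = 5.40×10^6 m/s.

v ≈ 5400 km/s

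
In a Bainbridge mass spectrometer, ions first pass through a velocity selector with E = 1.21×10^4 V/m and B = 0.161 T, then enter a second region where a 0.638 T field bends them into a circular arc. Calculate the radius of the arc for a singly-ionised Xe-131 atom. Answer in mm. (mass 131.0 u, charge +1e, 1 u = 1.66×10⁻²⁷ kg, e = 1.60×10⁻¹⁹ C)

r ≈ 160 mm

The selector passes v = E/B = 1.21×10^4/0.161 = 7.52×10^4 m/s.
In the deflection region, r = mv/(qB₂) = (2.17×10^-25)(7.52×10^4) / [(1×1.60×10^-19)(0.638)] = 0.160 m.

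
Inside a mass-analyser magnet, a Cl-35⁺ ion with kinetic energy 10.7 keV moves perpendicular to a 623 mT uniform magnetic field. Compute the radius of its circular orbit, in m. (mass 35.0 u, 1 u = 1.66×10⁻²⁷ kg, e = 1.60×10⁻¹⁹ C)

r ≈ 0.141 m

Convert the energy: K = 10.7 keV = 1.71×10^-15 J.
v = √(2K/m) = √(2·1.71×10^-15/5.81×10^-26) = 2.43×10^5 m/s.
r = mv/(qB) = (5.81×10^-26)(2.43×10^5) / [(1×1.60×10^-19)(0.623)] = 0.141 m.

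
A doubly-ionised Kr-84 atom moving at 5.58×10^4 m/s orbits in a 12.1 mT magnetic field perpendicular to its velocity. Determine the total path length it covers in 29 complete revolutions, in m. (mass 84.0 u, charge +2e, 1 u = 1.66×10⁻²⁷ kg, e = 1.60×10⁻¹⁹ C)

r = mv/(qB) = 2.01 m, so one revolution covers 2πr = 12.6 m.
In 29 revolutions: L = 29·2πr = 366 m.

L ≈ 366 m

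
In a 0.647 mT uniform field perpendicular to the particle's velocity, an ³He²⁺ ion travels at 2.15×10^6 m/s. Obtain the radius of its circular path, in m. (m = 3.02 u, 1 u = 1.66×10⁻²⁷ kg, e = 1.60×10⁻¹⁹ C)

The magnetic force provides the centripetal force: qvB = mv²/r, so r = mv/(qB).
r = (5.01×10^-27 kg)(2.15×10^6 m/s) / [(2×1.60×10^-19 C)(6.47×10^-4 T)] = 52.1 m.

r ≈ 52.1 m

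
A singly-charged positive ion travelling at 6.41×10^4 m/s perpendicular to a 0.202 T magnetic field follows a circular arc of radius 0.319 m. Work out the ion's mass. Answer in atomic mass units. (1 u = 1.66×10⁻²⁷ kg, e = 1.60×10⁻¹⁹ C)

m ≈ 96.9 u

qvB = mv²/r ⇒ m = qBr/v.
m = (1×1.60×10^-19)(0.202)(0.319) / (6.41×10^4) = 1.61×10^-25 kg = 96.9 u.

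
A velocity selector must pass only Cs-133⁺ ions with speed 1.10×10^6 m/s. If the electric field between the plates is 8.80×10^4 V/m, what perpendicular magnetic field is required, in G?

qE = qvB ⇒ B = E/v = (8.80×10^4) / (1.10×10^6) = 0.0800 T.

B ≈ 800 G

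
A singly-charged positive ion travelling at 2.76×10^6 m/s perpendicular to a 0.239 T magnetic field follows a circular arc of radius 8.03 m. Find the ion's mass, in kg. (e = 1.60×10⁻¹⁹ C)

qvB = mv²/r ⇒ m = qBr/v.
m = (1×1.60×10^-19)(0.239)(8.03) / (2.76×10^6) = 1.11×10^-25 kg.

m ≈ 1.11×10^-25 kg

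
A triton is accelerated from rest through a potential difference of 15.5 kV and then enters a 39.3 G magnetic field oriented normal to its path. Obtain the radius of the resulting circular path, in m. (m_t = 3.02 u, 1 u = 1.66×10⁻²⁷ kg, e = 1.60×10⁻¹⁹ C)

r ≈ 7.93 m

The kinetic energy gained is K = qV = (1×1.60×10^-19)(1.55×10^4) = 2.48×10^-15 J.
v = √(2K/m) = 9.95×10^5 m/s.
r = mv/(qB) = (5.01×10^-27)(9.95×10^5) / [(1×1.60×10^-19)(3.93×10^-3)] = 7.93 m.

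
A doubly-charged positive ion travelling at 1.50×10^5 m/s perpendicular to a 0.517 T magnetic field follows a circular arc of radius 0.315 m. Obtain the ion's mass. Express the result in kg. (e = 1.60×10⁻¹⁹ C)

qvB = mv²/r ⇒ m = qBr/v.
m = (2×1.60×10^-19)(0.517)(0.315) / (1.50×10^5) = 3.47×10^-25 kg.

m ≈ 3.47×10^-25 kg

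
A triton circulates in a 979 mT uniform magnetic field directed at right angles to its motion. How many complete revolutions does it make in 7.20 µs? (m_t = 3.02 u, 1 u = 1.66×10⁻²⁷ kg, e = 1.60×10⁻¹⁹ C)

N = 35

T = 2πm/(qB) = 2π(5.0132×10^-27) / [(1×1.60×10^-19)(0.979)] = 2.0109×10^-7 s.
N = t/T = 7.20×10^-6 / 2.0109×10^-7 ≈ 35.80, so 35 complete revolutions.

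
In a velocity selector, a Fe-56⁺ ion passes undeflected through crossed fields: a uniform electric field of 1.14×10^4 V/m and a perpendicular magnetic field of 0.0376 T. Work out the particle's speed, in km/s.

For zero net force, qE = qvB, so v = E/B.
v = (1.14×10^4) / (0.0376) = 3.03×10^5 m/s.

v ≈ 303 km/s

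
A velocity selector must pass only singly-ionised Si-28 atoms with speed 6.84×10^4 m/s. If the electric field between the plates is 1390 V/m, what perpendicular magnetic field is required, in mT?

B ≈ 20.3 mT

qE = qvB ⇒ B = E/v = (1390) / (6.84×10^4) = 0.0203 T.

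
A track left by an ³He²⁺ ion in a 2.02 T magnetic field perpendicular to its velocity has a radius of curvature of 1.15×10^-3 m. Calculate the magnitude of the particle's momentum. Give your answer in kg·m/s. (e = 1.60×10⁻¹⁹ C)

p ≈ 7.43×10^-22 kg·m/s

Since qvB = mv²/r, the momentum p = mv = qBr.
p = (2×1.60×10^-19)(2.02)(1.15×10^-3) = 7.43×10^-22 kg·m/s.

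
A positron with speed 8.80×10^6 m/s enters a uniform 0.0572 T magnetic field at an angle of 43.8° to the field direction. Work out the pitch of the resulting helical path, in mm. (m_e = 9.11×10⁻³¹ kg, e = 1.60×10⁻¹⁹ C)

pitch ≈ 3.97 mm

The velocity component along B is v∥ = v cos43.8° = 6.35×10^6 m/s.
The cyclotron period T = 2πm/(qB) = 6.25×10^-10 s is set by m, q, B alone.
Pitch = v∥·T = (6.35×10^6)(6.25×10^-10) = 3.97×10^-3 m.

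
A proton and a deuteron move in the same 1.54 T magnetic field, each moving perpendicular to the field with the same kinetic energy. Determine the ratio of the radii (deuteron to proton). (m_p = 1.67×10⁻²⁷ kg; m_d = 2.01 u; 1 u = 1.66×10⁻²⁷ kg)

ratio ≈ 1.41

r = √(2mK)/(qB) ⇒ at equal K, r ∝ √m/q.
r_{deuteron}/r_{proton} = 1.41.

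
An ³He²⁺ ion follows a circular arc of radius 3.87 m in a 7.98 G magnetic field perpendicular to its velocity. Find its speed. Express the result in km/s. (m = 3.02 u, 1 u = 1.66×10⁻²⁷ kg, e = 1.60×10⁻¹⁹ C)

From qvB = mv²/r, v = qBr/m.
v = (2×1.60×10^-19)(7.98×10^-4)(3.87) / (5.01×10^-27) = 1.97×10^5 m/s.

v ≈ 197 km/s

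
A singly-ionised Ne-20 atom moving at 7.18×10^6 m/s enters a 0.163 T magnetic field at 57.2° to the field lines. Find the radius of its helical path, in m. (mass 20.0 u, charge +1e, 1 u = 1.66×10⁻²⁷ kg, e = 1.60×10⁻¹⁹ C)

r ≈ 7.68 m

Only the perpendicular component v⊥ = v sin57.2° = 6.04×10^6 m/s is bent by the field.
r = m v⊥ /(qB) = (3.32×10^-26)(6.04×10^6) / [(1×1.60×10^-19)(0.163)] = 7.68 m.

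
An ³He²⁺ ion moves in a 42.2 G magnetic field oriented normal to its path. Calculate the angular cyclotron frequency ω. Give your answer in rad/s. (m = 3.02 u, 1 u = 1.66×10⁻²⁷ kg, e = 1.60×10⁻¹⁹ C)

ω ≈ 2.69×10^5 rad/s

ω = qB/m = (2×1.60×10^-19)(4.22×10^-3) / (5.01×10^-27) = 2.69×10^5 rad/s.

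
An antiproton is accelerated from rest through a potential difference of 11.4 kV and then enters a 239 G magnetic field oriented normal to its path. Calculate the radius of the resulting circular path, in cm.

The kinetic energy gained is K = qV = (1×1.60×10^-19)(1.14×10^4) = 1.82×10^-15 J.
v = √(2K/m) = 1.48×10^6 m/s.
r = mv/(qB) = (1.67×10^-27)(1.48×10^6) / [(1×1.60×10^-19)(0.0239)] = 0.645 m.

r ≈ 64.5 cm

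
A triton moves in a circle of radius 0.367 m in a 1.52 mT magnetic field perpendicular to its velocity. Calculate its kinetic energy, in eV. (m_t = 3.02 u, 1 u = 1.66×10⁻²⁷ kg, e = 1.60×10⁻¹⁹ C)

K ≈ 4.97 eV

v = qBr/m = (1×1.60×10^-19)(1.52×10^-3)(0.367) / (5.01×10^-27) = 1.78×10^4 m/s.
K = ½mv² = 0.5·(5.01×10^-27)·(1.78×10^4)² = 7.95×10^-19 J = 4.97 eV.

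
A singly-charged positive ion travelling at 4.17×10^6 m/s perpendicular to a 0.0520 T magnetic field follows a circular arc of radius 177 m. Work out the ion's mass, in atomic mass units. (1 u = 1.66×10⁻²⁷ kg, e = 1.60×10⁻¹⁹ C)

qvB = mv²/r ⇒ m = qBr/v.
m = (1×1.60×10^-19)(0.0520)(177) / (4.17×10^6) = 3.53×10^-25 kg = 213 u.

m ≈ 213 u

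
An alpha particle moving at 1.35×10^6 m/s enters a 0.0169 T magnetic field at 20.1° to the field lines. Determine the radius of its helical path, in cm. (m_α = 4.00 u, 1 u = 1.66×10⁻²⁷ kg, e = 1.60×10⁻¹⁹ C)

r ≈ 57.0 cm

Only the perpendicular component v⊥ = v sin20.1° = 4.64×10^5 m/s is bent by the field.
r = m v⊥ /(qB) = (6.64×10^-27)(4.64×10^5) / [(2×1.60×10^-19)(0.0169)] = 0.570 m.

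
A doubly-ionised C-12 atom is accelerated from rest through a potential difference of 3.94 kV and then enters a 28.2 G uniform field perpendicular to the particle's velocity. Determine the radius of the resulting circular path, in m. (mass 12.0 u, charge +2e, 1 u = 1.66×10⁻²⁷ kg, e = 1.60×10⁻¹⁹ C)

r ≈ 7.85 m

The kinetic energy gained is K = qV = (2×1.60×10^-19)(3940) = 1.26×10^-15 J.
v = √(2K/m) = 3.56×10^5 m/s.
r = mv/(qB) = (1.99×10^-26)(3.56×10^5) / [(2×1.60×10^-19)(2.82×10^-3)] = 7.85 m.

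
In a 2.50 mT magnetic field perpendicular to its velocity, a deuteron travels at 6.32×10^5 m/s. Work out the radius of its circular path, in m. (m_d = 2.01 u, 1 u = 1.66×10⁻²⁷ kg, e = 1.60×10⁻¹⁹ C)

The magnetic force provides the centripetal force: qvB = mv²/r, so r = mv/(qB).
r = (3.34×10^-27 kg)(6.32×10^5 m/s) / [(1×1.60×10^-19 C)(2.50×10^-3 T)] = 5.27 m.

r ≈ 5.27 m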